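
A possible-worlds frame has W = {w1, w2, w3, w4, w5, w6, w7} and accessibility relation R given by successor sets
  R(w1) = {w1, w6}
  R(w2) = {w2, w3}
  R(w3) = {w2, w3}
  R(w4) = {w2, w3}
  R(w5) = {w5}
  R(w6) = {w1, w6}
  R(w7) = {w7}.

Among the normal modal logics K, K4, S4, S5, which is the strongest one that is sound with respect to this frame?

K4

Transitive (axiom 4): yes — every two-step R-path is closed by a direct edge.
Reflexive (axiom T): no — w4 is not related to itself.
Euclidean (axiom 5): yes — any two successors of a common world are R-related.
So F validates K, K4; S4 would additionally require R to be reflexive. The strongest is K4.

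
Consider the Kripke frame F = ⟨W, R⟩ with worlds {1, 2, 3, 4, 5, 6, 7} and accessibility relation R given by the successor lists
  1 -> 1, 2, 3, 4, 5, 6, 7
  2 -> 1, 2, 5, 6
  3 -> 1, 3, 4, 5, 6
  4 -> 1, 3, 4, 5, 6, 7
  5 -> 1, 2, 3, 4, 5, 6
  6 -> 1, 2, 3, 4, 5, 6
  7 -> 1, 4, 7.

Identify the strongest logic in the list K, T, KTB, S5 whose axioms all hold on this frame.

Reflexive (axiom T): yes — every world is R-related to itself.
Symmetric (axiom B): yes — every pair in R has its reverse in R.
Euclidean (axiom 5): no — 1 R 2 and 1 R 3, but not 2 R 3.
So F validates K, T, KTB; S5 would additionally require R to be Euclidean. The strongest is KTB.

KTB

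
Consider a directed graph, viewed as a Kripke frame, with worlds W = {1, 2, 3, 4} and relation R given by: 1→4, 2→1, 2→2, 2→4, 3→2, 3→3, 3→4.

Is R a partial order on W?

Reflexive: no — 1 is not related to itself.
Transitive: no — 3 R 2 and 2 R 1, but not 3 R 1.
Antisymmetric: yes — no distinct pair is related both ways.
So R is not a partial order.

No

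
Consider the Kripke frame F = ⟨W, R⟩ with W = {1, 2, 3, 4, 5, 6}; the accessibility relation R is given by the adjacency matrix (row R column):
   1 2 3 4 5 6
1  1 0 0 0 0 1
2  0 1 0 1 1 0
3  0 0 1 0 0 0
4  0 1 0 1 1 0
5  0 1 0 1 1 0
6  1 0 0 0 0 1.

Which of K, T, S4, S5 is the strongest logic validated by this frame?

Reflexive (axiom T): yes — every world is R-related to itself.
Transitive (axiom 4): yes — every two-step R-path is closed by a direct edge.
Euclidean (axiom 5): yes — any two successors of a common world are R-related.
So F validates K, T, S4, S5. The strongest is S5.

S5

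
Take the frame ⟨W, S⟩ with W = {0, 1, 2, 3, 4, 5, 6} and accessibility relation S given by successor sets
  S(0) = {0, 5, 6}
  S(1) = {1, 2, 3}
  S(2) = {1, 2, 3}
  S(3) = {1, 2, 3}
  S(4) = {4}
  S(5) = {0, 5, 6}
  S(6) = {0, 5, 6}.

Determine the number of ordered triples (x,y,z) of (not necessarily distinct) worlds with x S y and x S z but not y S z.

S is Euclidean; there are no such tuples.

0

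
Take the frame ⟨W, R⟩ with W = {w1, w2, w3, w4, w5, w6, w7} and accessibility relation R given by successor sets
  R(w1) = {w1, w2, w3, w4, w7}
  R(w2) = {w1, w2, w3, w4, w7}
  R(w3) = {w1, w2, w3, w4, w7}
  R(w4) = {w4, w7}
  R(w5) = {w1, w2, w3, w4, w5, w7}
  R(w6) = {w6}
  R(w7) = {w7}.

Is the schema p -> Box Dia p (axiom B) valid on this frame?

Axiom B corresponds to the accessibility relation being symmetric.
Symmetric: no — w1 R w4 but not w4 R w1.

No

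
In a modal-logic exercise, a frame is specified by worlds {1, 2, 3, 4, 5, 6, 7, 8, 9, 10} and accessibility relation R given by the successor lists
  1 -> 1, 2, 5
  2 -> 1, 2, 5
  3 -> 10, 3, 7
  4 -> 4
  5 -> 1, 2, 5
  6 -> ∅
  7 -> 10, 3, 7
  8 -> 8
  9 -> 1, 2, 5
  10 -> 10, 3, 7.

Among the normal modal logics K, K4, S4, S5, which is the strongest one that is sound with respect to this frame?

Transitive (axiom 4): yes — every two-step R-path is closed by a direct edge.
Reflexive (axiom T): no — 6 is not related to itself.
Euclidean (axiom 5): yes — any two successors of a common world are R-related.
So F validates K, K4; S4 would additionally require R to be reflexive. The strongest is K4.

K4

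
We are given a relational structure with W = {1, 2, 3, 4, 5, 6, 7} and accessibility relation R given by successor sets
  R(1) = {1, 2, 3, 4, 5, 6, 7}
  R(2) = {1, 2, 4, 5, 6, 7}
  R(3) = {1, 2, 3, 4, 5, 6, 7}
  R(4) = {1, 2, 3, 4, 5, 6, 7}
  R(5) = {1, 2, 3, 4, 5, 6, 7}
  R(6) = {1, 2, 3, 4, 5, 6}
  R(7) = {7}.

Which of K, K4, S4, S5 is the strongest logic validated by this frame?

K

Transitive (axiom 4): no — 2 R 1 and 1 R 3, but not 2 R 3.
Reflexive (axiom T): yes — every world is R-related to itself.
Euclidean (axiom 5): no — 1 R 2 and 1 R 3, but not 2 R 3.
So F validates K; K4 would additionally require R to be transitive. The strongest is K.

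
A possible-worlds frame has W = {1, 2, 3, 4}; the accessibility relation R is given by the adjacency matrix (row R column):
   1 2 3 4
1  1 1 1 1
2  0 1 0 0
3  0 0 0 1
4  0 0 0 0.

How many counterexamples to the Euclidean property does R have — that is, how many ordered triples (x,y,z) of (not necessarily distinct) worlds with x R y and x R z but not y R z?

11

Enumerating: (1,2,1), (1,2,3), (1,2,4), (1,3,1), (1,3,2), (1,3,3), (1,4,1), (1,4,2), (1,4,3), (1,4,4), (3,4,4).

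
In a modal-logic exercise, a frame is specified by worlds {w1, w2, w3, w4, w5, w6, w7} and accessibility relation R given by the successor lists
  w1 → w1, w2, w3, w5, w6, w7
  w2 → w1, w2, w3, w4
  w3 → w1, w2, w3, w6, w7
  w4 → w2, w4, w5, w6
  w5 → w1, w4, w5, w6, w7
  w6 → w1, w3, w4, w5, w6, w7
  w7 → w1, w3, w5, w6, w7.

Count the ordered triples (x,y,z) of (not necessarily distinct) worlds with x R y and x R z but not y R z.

34

Enumerating: (w1,w2,w5), (w1,w2,w6), (w1,w2,w7), (w1,w3,w5), (w1,w5,w2), (w1,w5,w3), (w1,w6,w2), (w1,w7,w2), (w2,w1,w4), (w2,w3,w4), (w2,w4,w1), (w2,w4,w3), … and 22 more.
Total: 34.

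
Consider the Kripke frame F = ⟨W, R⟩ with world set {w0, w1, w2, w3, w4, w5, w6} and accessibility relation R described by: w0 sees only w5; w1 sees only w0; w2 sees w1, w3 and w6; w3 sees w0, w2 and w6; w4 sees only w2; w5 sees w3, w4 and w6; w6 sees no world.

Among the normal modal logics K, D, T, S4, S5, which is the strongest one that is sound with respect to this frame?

K

Serial (axiom D): no — w6 has no R-successor.
Reflexive (axiom T): no — w0 is not related to itself.
Transitive (axiom 4): no — w0 R w5 and w5 R w3, but not w0 R w3.
Euclidean (axiom 5): no — w2 R w1 and w2 R w3, but not w1 R w3.
So F validates K; D would additionally require R to be serial. The strongest is K.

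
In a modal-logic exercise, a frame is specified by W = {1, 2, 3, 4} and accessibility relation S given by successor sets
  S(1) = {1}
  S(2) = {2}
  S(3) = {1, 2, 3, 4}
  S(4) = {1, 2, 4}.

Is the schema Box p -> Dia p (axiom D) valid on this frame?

Yes

Axiom D corresponds to the accessibility relation being serial.
Serial: yes — every world has a successor (e.g. 1 S 1).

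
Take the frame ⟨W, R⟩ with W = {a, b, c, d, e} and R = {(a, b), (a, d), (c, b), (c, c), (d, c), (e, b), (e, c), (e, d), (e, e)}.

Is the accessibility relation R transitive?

No

Transitive: no — a R d and d R c, but not a R c.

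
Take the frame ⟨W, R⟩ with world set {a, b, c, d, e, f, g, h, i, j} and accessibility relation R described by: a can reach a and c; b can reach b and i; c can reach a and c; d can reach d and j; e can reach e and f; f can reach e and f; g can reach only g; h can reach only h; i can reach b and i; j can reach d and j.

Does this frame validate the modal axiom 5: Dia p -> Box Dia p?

By correspondence theory, 5 is valid on a frame iff R is Euclidean.
Euclidean: yes — any two successors of a common world are R-related.

Yes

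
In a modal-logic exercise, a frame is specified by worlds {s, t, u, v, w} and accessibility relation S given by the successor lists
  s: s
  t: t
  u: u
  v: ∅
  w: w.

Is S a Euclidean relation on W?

Euclidean: yes — any two successors of a common world are S-related.

Yes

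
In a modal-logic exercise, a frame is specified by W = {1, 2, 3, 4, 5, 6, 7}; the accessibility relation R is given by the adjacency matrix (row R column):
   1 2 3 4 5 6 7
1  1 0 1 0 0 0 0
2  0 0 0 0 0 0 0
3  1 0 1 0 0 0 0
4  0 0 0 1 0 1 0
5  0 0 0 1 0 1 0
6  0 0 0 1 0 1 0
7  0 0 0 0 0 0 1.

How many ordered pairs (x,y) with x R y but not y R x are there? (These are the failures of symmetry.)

2

Enumerating: (5,4), (5,6).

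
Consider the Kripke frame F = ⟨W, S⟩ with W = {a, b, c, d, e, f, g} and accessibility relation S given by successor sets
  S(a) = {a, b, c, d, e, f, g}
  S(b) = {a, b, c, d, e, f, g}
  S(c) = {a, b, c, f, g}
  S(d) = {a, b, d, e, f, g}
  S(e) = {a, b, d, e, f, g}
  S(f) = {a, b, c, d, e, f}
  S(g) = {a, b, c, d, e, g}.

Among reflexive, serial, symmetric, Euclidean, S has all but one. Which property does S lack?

Euclidean

Reflexive: yes — every world is S-related to itself.
Serial: yes — every world has a successor (e.g. a S a).
Symmetric: yes — every pair in S has its reverse in S.
Euclidean: no — a S c and a S d, but not c S d.
Only Euclidean fails.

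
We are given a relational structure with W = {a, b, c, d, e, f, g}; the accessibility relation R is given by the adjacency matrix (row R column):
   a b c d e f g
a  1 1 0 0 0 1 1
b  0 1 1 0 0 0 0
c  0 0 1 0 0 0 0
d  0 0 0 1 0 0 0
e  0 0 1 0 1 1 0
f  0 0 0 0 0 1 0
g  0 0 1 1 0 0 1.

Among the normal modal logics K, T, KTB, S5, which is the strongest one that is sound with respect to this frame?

Reflexive (axiom T): yes — every world is R-related to itself.
Symmetric (axiom B): no — a R b but not b R a.
Euclidean (axiom 5): no — a R b and a R f, but not b R f.
So F validates K, T; KTB would additionally require R to be symmetric. The strongest is T.

T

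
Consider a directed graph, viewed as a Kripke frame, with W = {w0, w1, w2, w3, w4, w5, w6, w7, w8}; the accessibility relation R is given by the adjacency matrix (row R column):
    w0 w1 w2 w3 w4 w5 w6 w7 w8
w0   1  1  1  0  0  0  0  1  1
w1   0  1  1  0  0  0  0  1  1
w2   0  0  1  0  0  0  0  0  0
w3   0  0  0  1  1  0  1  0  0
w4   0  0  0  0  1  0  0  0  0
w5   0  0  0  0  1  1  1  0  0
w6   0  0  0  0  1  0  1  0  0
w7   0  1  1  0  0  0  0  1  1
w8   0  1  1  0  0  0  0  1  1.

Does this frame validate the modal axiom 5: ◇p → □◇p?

No

By correspondence theory, 5 is valid on a frame iff R is Euclidean.
Euclidean: no — w0 R w2 and w0 R w1, but not w2 R w1.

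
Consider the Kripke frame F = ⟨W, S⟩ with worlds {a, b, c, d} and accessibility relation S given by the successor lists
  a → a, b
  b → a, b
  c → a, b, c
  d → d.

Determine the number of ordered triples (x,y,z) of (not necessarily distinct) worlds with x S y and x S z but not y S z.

2

Enumerating: (c,a,c), (c,b,c).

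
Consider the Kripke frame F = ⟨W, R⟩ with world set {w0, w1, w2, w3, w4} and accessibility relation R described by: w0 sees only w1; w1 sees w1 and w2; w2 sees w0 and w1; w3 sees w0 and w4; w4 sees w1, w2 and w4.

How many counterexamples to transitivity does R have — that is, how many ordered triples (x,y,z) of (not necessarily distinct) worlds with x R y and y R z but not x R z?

7

Enumerating: (w0,w1,w2), (w1,w2,w0), (w2,w1,w2), (w3,w0,w1), (w3,w4,w1), (w3,w4,w2), (w4,w2,w0).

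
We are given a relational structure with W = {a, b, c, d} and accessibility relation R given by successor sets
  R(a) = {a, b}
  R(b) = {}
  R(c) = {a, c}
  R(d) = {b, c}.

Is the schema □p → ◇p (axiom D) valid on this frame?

No

By correspondence theory, D is valid on a frame iff R is serial.
Serial: no — b has no R-successor.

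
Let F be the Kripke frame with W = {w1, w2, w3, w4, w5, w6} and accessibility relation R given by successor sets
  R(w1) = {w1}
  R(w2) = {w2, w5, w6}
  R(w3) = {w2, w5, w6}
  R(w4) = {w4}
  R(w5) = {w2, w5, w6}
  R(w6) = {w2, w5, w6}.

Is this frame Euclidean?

Euclidean: yes — any two successors of a common world are R-related.

Yes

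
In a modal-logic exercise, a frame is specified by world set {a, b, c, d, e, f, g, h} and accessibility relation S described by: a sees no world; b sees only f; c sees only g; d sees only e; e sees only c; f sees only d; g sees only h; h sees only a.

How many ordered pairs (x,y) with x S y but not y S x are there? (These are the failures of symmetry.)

7

Enumerating: (b,f), (c,g), (d,e), (e,c), (f,d), (g,h), (h,a).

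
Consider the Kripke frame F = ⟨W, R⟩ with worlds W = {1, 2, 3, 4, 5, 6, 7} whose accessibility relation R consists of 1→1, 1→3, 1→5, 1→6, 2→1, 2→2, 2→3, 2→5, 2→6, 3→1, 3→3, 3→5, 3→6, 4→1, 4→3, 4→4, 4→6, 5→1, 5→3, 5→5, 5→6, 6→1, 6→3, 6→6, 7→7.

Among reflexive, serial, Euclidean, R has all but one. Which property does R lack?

Reflexive: yes — every world is R-related to itself.
Serial: yes — every world has a successor (e.g. 1 R 1).
Euclidean: no — 1 R 6 and 1 R 5, but not 6 R 5.
Only Euclidean fails.

Euclidean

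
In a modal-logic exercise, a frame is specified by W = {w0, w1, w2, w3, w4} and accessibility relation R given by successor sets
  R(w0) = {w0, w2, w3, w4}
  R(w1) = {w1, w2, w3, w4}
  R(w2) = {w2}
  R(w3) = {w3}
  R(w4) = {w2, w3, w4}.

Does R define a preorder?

Reflexive: yes — every world is R-related to itself.
Transitive: yes — every two-step R-path is closed by a direct edge.
So R is a preorder.

Yes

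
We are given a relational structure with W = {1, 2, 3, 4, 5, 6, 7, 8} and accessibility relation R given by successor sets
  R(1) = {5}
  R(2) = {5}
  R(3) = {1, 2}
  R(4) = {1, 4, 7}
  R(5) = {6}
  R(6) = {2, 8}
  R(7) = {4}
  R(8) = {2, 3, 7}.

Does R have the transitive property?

Transitive: no — 1 R 5 and 5 R 6, but not 1 R 6.

No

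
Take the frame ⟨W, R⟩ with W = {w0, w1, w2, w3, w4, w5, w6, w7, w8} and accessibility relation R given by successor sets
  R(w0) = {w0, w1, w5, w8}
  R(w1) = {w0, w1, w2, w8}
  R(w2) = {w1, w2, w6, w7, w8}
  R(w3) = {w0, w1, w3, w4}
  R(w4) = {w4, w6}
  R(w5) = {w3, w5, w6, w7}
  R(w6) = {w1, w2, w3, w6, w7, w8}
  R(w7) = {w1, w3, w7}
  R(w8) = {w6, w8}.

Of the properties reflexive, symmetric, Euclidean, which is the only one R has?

reflexive

Reflexive: yes — every world is R-related to itself.
Symmetric: no — w0 R w5 but not w5 R w0.
Euclidean: no — w0 R w1 and w0 R w5, but not w1 R w5.
Only reflexive holds.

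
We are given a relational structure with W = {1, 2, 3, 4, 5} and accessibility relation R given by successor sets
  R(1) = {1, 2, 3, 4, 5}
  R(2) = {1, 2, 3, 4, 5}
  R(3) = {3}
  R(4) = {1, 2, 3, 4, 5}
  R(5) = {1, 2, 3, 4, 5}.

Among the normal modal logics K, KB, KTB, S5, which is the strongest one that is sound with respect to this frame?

Symmetric (axiom B): no — 1 R 3 but not 3 R 1.
Reflexive (axiom T): yes — every world is R-related to itself.
Euclidean (axiom 5): no — 1 R 3 and 1 R 2, but not 3 R 2.
So F validates K; KB would additionally require R to be symmetric. The strongest is K.

K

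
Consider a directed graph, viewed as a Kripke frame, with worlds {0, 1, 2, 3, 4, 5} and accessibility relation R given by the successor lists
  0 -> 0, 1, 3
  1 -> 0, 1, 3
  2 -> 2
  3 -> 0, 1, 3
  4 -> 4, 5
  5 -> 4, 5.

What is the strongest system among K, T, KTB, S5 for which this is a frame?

S5

Reflexive (axiom T): yes — every world is R-related to itself.
Symmetric (axiom B): yes — every pair in R has its reverse in R.
Euclidean (axiom 5): yes — any two successors of a common world are R-related.
So F validates K, T, KTB, S5. The strongest is S5.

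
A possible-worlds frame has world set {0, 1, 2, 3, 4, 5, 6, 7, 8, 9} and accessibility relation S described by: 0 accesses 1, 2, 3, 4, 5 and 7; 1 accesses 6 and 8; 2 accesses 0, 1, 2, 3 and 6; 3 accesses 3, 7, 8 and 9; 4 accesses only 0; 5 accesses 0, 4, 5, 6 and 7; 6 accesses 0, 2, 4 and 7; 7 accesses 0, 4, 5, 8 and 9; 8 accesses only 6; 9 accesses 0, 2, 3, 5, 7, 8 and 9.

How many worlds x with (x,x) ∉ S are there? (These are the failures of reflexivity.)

6

Enumerating: 0, 1, 4, 6, 7, 8.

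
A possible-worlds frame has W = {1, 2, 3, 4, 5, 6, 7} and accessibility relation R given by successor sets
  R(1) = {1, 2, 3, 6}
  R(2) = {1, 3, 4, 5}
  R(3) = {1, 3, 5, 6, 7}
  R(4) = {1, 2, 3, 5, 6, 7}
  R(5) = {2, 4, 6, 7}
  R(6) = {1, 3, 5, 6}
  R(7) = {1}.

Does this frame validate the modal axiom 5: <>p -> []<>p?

No

The schema 5 characterises exactly the Euclidean frames.
Euclidean: no — 1 R 2 and 1 R 6, but not 2 R 6.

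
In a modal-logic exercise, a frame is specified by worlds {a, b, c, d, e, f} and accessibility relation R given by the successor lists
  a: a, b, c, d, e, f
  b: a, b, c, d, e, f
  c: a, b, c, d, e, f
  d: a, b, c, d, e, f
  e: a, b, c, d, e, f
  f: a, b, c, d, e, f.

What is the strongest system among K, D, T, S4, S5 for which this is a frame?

Serial (axiom D): yes — every world has a successor (e.g. a R a).
Reflexive (axiom T): yes — every world is R-related to itself.
Transitive (axiom 4): yes — every two-step R-path is closed by a direct edge.
Euclidean (axiom 5): yes — any two successors of a common world are R-related.
So F validates K, D, T, S4, S5. The strongest is S5.

S5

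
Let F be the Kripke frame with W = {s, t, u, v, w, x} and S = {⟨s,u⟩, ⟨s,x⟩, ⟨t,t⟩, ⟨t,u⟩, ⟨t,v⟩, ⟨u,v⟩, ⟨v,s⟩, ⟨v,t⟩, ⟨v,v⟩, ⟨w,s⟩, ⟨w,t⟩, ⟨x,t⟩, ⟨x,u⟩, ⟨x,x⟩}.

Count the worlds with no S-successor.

S is serial; there are no such worlds.

0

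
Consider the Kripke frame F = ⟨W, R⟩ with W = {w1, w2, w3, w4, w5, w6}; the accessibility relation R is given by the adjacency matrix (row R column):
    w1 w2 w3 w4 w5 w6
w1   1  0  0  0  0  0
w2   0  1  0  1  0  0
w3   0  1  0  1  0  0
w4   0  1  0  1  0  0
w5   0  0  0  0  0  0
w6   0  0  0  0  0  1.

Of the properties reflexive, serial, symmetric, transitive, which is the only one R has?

transitive

Reflexive: no — w3 is not related to itself.
Serial: no — w5 has no R-successor.
Symmetric: no — w3 R w2 but not w2 R w3.
Transitive: yes — every two-step R-path is closed by a direct edge.
Only transitive holds.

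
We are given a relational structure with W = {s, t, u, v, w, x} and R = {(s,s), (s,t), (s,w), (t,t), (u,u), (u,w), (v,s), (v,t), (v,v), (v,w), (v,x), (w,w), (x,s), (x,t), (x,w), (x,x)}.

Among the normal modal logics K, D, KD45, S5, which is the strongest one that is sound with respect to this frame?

D

Serial (axiom D): yes — every world has a successor (e.g. s R s).
Euclidean (axiom 5): no — s R t and s R w, but not t R w.
Transitive (axiom 4): yes — every two-step R-path is closed by a direct edge.
Reflexive (axiom T): yes — every world is R-related to itself.
So F validates K, D; KD45 would additionally require R to be Euclidean. The strongest is D.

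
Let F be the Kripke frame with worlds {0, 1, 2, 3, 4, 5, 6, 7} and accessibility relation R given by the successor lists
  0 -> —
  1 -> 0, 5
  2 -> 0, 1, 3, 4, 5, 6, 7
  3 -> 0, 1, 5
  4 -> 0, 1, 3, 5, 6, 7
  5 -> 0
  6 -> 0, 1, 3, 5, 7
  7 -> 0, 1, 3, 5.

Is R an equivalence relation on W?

Reflexive: no — 0 is not related to itself.
Symmetric: no — 1 R 0 but not 0 R 1.
Transitive: yes — every two-step R-path is closed by a direct edge.
So R is not an equivalence relation.

No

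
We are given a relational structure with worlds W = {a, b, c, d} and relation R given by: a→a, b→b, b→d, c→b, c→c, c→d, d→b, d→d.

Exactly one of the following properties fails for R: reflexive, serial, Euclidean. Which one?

Euclidean

Reflexive: yes — every world is R-related to itself.
Serial: yes — every world has a successor (e.g. a R a).
Euclidean: no — c R b and c R c, but not b R c.
Only Euclidean fails.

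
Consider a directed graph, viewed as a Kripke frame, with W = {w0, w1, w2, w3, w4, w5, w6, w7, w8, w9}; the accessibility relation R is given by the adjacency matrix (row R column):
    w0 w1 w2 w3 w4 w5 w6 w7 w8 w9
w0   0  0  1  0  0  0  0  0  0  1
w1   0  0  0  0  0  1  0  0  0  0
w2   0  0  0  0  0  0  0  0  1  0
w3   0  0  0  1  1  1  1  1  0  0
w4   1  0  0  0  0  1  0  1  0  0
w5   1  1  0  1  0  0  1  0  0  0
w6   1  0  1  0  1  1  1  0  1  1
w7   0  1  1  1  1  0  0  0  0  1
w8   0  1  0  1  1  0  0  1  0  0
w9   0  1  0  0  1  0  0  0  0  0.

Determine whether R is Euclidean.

No

Euclidean: no — w0 R w2 and w0 R w9, but not w2 R w9.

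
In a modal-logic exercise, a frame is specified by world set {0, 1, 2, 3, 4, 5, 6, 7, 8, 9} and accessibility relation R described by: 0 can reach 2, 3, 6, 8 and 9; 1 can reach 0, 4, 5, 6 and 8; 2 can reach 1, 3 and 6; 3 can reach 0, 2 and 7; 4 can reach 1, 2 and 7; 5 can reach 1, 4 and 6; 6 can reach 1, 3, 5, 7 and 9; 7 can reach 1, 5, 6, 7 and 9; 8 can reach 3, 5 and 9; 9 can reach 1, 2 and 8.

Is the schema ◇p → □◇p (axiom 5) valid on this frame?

No

Axiom 5 corresponds to the accessibility relation being Euclidean.
Euclidean: no — 0 R 2 and 0 R 8, but not 2 R 8.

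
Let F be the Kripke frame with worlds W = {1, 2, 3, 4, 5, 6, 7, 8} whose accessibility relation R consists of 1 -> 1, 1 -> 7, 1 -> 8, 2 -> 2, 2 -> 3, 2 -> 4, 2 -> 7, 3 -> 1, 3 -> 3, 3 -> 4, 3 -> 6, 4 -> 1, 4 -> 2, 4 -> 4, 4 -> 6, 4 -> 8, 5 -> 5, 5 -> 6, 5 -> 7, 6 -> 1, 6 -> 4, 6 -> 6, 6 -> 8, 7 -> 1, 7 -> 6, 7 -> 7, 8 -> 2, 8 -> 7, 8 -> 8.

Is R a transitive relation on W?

Transitive: no — 1 R 7 and 7 R 6, but not 1 R 6.

No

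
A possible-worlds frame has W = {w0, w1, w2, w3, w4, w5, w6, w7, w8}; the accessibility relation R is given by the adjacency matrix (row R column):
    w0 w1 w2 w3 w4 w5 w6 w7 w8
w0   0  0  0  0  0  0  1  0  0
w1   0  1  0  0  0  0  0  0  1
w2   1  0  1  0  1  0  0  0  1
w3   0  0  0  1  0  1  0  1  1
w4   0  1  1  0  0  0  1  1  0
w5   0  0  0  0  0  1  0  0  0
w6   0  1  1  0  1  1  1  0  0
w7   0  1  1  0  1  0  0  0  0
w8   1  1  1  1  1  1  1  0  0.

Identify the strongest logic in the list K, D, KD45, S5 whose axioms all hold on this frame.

Serial (axiom D): yes — every world has a successor (e.g. w0 R w6).
Euclidean (axiom 5): no — w2 R w0 and w2 R w4, but not w0 R w4.
Transitive (axiom 4): no — w0 R w6 and w6 R w1, but not w0 R w1.
Reflexive (axiom T): no — w0 is not related to itself.
So F validates K, D; KD45 would additionally require R to be Euclidean and transitive. The strongest is D.

D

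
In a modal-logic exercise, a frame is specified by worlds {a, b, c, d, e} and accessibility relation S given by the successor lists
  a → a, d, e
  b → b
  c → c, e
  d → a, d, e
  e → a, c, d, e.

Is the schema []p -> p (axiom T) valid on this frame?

Yes

By correspondence theory, T is valid on a frame iff S is reflexive.
Reflexive: yes — every world is S-related to itself.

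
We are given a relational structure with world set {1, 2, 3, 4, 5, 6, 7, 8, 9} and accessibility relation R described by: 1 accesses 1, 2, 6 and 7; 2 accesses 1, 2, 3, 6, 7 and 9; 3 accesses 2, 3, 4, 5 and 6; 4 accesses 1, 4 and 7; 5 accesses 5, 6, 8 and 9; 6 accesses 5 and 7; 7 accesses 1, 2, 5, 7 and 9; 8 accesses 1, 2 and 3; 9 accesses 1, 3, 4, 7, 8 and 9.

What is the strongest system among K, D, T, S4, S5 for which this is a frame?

Serial (axiom D): yes — every world has a successor (e.g. 1 R 1).
Reflexive (axiom T): no — 6 is not related to itself.
Transitive (axiom 4): no — 1 R 2 and 2 R 3, but not 1 R 3.
Euclidean (axiom 5): no — 1 R 6 and 1 R 2, but not 6 R 2.
So F validates K, D; T would additionally require R to be reflexive. The strongest is D.

D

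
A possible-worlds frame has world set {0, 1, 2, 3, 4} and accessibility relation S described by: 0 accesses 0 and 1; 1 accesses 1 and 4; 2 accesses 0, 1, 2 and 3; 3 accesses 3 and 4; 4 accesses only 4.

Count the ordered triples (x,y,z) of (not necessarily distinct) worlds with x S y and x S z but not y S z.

11

Enumerating: (0,1,0), (1,4,1), (2,0,2), (2,0,3), (2,1,0), (2,1,2), (2,1,3), (2,3,0), (2,3,1), (2,3,2), (3,4,3).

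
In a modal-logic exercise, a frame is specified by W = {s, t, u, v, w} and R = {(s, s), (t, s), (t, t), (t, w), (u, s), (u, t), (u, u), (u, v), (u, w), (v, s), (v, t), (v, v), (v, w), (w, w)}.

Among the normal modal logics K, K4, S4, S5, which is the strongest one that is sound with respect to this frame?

S4

Transitive (axiom 4): yes — every two-step R-path is closed by a direct edge.
Reflexive (axiom T): yes — every world is R-related to itself.
Euclidean (axiom 5): no — t R s and t R w, but not s R w.
So F validates K, K4, S4; S5 would additionally require R to be Euclidean. The strongest is S4.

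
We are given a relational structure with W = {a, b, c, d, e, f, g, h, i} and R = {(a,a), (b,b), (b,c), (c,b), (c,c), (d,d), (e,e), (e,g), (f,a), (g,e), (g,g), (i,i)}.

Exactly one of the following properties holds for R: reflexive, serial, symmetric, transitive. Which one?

Reflexive: no — f is not related to itself.
Serial: no — h has no R-successor.
Symmetric: no — f R a but not a R f.
Transitive: yes — every two-step R-path is closed by a direct edge.
Only transitive holds.

transitive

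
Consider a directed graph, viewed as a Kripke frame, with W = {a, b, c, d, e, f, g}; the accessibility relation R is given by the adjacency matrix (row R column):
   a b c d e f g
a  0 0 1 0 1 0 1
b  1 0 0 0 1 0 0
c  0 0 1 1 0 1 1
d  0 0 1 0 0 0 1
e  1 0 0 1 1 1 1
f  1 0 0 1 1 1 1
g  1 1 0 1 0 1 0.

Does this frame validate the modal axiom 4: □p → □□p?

No

Axiom 4 corresponds to the accessibility relation being transitive.
Transitive: no — a R c and c R d, but not a R d.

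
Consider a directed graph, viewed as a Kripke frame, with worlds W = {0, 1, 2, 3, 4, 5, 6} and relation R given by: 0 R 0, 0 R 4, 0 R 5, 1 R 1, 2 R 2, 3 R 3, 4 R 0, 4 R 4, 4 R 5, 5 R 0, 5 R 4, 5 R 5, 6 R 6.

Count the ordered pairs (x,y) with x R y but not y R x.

R is symmetric; there are no such tuples.

0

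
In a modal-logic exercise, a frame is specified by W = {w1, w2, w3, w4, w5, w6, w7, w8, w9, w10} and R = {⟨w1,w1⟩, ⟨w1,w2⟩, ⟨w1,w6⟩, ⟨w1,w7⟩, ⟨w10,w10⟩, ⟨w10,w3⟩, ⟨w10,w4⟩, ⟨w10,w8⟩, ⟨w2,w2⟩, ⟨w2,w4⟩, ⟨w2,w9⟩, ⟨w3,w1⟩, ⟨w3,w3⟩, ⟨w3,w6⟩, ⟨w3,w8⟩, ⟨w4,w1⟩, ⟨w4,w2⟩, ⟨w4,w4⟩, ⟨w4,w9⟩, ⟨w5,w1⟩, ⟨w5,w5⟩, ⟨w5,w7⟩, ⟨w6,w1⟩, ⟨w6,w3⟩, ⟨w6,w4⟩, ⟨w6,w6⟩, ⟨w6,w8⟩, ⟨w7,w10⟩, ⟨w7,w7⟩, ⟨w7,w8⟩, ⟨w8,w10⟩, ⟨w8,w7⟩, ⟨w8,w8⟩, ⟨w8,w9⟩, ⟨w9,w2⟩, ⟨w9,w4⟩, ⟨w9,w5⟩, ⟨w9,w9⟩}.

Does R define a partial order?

No

Reflexive: yes — every world is R-related to itself.
Transitive: no — w1 R w2 and w2 R w4, but not w1 R w4.
Antisymmetric: no — w1 R w6 and w6 R w1 with w1 ≠ w6.
So R is not a partial order.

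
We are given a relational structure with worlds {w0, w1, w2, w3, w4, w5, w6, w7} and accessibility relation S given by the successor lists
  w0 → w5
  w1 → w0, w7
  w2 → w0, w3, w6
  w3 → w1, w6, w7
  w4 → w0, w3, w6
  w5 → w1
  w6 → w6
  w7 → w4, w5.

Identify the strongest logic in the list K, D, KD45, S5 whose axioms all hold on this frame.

D

Serial (axiom D): yes — every world has a successor (e.g. w0 S w5).
Euclidean (axiom 5): no — w1 S w0 and w1 S w7, but not w0 S w7.
Transitive (axiom 4): no — w0 S w5 and w5 S w1, but not w0 S w1.
Reflexive (axiom T): no — w0 is not related to itself.
So F validates K, D; KD45 would additionally require S to be Euclidean and transitive. The strongest is D.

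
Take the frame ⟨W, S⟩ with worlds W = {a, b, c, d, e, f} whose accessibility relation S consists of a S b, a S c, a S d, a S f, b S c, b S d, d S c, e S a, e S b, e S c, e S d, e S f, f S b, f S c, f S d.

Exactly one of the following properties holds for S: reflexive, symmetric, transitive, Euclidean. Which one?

transitive

Reflexive: no — a is not related to itself.
Symmetric: no — a S b but not b S a.
Transitive: yes — every two-step S-path is closed by a direct edge.
Euclidean: no — a S b and a S f, but not b S f.
Only transitive holds.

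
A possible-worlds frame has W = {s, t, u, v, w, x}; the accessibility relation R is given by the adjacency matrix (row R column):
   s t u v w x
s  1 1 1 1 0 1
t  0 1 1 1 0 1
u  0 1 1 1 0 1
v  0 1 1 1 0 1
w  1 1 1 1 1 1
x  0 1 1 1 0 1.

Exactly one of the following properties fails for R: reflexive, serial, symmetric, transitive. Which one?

symmetric

Reflexive: yes — every world is R-related to itself.
Serial: yes — every world has a successor (e.g. s R s).
Symmetric: no — s R t but not t R s.
Transitive: yes — every two-step R-path is closed by a direct edge.
Only symmetric fails.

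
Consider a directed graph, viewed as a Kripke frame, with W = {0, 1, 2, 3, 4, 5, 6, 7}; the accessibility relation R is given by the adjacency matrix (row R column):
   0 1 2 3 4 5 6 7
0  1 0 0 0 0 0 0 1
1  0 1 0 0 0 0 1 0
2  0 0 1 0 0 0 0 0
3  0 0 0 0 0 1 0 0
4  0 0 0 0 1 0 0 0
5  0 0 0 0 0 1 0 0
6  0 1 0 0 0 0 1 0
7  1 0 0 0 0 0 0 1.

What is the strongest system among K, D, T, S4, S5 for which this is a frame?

Serial (axiom D): yes — every world has a successor (e.g. 0 R 0).
Reflexive (axiom T): no — 3 is not related to itself.
Transitive (axiom 4): yes — every two-step R-path is closed by a direct edge.
Euclidean (axiom 5): yes — any two successors of a common world are R-related.
So F validates K, D; T would additionally require R to be reflexive. The strongest is D.

D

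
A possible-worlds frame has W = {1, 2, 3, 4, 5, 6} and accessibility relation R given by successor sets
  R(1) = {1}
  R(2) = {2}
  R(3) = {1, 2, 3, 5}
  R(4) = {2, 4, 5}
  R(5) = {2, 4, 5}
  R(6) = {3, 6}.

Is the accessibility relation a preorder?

Reflexive: yes — every world is R-related to itself.
Transitive: no — 3 R 5 and 5 R 4, but not 3 R 4.
So R is not a preorder.

No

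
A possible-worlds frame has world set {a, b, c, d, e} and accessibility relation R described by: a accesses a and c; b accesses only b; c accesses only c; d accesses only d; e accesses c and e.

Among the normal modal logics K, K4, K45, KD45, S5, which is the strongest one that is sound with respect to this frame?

K4

Transitive (axiom 4): yes — every two-step R-path is closed by a direct edge.
Euclidean (axiom 5): no — a R c and a R a, but not c R a.
Serial (axiom D): yes — every world has a successor (e.g. a R a).
Reflexive (axiom T): yes — every world is R-related to itself.
So F validates K, K4; K45 would additionally require R to be Euclidean. The strongest is K4.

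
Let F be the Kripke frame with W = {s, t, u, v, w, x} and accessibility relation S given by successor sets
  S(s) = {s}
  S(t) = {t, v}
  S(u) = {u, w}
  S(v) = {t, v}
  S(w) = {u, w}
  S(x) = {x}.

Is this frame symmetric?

Yes

Symmetric: yes — every pair in S has its reverse in S.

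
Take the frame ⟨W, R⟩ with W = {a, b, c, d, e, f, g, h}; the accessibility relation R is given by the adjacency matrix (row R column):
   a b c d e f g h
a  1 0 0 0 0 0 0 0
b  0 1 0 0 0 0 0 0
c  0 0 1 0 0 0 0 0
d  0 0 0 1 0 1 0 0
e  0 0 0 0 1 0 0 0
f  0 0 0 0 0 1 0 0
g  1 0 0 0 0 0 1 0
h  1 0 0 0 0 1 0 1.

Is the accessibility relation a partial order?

Yes

Reflexive: yes — every world is R-related to itself.
Transitive: yes — every two-step R-path is closed by a direct edge.
Antisymmetric: yes — no distinct pair is related both ways.
So R is a partial order.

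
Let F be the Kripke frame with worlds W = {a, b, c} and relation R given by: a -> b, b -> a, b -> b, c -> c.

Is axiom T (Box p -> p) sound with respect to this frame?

By correspondence theory, T is valid on a frame iff R is reflexive.
Reflexive: no — a is not related to itself.

No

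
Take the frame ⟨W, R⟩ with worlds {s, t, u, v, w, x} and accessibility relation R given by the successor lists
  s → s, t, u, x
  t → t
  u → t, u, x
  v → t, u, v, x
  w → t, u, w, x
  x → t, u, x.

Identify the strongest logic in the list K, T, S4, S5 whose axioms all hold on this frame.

S4

Reflexive (axiom T): yes — every world is R-related to itself.
Transitive (axiom 4): yes — every two-step R-path is closed by a direct edge.
Euclidean (axiom 5): no — s R t and s R u, but not t R u.
So F validates K, T, S4; S5 would additionally require R to be Euclidean. The strongest is S4.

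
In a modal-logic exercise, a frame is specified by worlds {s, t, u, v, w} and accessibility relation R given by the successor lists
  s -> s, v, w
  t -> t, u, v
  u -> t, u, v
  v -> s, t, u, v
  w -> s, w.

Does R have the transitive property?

Transitive: no — s R v and v R t, but not s R t.

No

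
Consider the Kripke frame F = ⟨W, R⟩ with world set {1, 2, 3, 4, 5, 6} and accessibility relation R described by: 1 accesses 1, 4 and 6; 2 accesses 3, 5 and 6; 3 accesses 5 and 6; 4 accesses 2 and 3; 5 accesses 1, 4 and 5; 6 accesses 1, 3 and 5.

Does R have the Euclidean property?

Euclidean: no — 1 R 4 and 1 R 6, but not 4 R 6.

No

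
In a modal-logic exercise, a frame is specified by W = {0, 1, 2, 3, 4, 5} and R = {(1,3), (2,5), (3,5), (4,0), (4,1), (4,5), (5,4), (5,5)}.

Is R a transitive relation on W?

No

Transitive: no — 1 R 3 and 3 R 5, but not 1 R 5.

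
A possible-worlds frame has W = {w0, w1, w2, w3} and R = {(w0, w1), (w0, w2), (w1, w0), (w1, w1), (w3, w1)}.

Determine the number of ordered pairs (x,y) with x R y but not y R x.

Enumerating: (w0,w2), (w3,w1).

2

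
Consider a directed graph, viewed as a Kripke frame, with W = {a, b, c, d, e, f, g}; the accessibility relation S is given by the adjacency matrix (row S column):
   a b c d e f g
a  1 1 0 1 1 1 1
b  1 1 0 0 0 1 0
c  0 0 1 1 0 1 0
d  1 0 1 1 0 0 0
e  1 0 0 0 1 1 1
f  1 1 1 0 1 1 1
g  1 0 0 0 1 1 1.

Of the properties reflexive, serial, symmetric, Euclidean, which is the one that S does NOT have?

Reflexive: yes — every world is S-related to itself.
Serial: yes — every world has a successor (e.g. a S a).
Symmetric: yes — every pair in S has its reverse in S.
Euclidean: no — a S b and a S d, but not b S d.
Only Euclidean fails.

Euclidean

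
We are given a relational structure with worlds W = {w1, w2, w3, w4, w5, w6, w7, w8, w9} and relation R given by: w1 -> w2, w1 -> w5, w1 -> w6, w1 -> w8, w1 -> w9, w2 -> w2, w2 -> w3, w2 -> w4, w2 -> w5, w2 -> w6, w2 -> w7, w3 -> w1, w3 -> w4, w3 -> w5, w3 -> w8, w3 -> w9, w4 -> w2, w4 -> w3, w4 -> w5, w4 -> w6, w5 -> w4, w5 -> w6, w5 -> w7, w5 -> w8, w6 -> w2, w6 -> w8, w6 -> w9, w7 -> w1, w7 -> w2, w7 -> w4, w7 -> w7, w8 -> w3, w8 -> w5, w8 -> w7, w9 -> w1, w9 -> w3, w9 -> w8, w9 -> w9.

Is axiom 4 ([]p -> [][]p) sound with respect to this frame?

Axiom 4 corresponds to the accessibility relation being transitive.
Transitive: no — w1 R w2 and w2 R w3, but not w1 R w3.

No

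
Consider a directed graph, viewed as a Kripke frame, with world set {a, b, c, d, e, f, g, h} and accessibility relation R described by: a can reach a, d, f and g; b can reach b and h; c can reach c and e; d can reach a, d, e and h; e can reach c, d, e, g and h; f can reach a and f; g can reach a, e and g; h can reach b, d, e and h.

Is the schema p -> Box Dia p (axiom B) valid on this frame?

By correspondence theory, B is valid on a frame iff R is symmetric.
Symmetric: yes — every pair in R has its reverse in R.

Yes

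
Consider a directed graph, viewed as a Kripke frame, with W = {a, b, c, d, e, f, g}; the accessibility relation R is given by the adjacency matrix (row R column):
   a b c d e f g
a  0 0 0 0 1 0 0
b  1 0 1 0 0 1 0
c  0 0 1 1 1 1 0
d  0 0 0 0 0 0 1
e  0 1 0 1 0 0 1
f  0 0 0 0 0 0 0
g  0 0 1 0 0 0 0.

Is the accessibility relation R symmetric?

No

Symmetric: no — a R e but not e R a.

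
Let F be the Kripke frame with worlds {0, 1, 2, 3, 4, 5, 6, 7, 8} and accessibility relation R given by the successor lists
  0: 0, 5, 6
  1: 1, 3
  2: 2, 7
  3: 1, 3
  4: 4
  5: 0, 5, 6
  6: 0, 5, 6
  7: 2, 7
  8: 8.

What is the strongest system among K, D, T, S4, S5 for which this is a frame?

S5

Serial (axiom D): yes — every world has a successor (e.g. 0 R 0).
Reflexive (axiom T): yes — every world is R-related to itself.
Transitive (axiom 4): yes — every two-step R-path is closed by a direct edge.
Euclidean (axiom 5): yes — any two successors of a common world are R-related.
So F validates K, D, T, S4, S5. The strongest is S5.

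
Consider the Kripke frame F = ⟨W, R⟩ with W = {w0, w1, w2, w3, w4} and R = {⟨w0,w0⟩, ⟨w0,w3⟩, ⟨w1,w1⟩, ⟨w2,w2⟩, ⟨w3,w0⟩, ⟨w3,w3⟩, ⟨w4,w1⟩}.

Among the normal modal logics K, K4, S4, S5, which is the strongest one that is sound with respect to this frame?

Transitive (axiom 4): yes — every two-step R-path is closed by a direct edge.
Reflexive (axiom T): no — w4 is not related to itself.
Euclidean (axiom 5): yes — any two successors of a common world are R-related.
So F validates K, K4; S4 would additionally require R to be reflexive. The strongest is K4.

K4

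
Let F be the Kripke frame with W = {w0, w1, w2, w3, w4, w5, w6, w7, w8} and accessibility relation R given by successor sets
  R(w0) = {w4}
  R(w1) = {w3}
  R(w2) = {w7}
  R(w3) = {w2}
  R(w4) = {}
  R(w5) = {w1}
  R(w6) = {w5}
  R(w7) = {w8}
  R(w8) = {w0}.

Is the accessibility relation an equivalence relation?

Reflexive: no — w0 is not related to itself.
Symmetric: no — w0 R w4 but not w4 R w0.
Transitive: no — w1 R w3 and w3 R w2, but not w1 R w2.
So R is not an equivalence relation.

No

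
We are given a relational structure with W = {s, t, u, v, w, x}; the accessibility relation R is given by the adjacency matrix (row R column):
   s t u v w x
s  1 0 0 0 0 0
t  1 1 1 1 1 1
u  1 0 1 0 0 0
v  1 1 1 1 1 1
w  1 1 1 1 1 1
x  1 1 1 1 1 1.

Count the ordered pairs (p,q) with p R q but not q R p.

9

Enumerating: (t,s), (t,u), (u,s), (v,s), (v,u), (w,s), (w,u), (x,s), (x,u).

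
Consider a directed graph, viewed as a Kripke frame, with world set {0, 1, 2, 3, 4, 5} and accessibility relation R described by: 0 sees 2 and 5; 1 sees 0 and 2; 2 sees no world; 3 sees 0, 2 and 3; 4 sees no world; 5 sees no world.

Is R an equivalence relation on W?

No

Reflexive: no — 0 is not related to itself.
Symmetric: no — 0 R 2 but not 2 R 0.
Transitive: no — 1 R 0 and 0 R 5, but not 1 R 5.
So R is not an equivalence relation.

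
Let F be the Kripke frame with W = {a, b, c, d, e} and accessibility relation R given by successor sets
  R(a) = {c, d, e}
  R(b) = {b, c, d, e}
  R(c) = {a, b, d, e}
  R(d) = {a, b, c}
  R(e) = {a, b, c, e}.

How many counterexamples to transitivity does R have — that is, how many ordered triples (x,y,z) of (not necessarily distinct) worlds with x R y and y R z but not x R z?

22

Enumerating: (a,c,a), (a,c,b), (a,d,a), (a,d,b), (a,e,a), (a,e,b), (b,c,a), (b,d,a), (b,e,a), (c,a,c), (c,b,c), (c,d,c), … and 10 more.
Total: 22.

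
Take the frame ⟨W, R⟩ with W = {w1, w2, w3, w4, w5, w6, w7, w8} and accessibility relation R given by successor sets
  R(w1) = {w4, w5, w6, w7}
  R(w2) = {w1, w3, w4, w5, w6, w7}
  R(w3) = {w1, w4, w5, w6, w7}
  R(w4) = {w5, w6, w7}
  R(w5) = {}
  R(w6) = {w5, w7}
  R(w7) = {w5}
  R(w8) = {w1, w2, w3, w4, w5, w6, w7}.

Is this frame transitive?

Yes

Transitive: yes — every two-step R-path is closed by a direct edge.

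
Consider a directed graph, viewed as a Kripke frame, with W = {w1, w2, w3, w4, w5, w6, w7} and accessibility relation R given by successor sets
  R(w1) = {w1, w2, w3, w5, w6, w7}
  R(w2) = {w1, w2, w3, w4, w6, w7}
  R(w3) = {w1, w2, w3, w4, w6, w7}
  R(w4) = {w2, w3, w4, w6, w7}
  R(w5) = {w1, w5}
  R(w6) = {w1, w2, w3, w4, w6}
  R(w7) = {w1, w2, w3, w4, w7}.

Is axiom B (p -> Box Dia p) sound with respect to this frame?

Yes

Axiom B corresponds to the accessibility relation being symmetric.
Symmetric: yes — every pair in R has its reverse in R.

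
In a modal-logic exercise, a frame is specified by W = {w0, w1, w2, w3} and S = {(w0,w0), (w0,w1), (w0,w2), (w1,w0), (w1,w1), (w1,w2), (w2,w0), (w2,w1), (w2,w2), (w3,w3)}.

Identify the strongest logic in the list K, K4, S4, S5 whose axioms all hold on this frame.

S5

Transitive (axiom 4): yes — every two-step S-path is closed by a direct edge.
Reflexive (axiom T): yes — every world is S-related to itself.
Euclidean (axiom 5): yes — any two successors of a common world are S-related.
So F validates K, K4, S4, S5. The strongest is S5.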